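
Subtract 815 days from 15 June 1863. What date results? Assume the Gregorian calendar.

March 22, 1861

−365 (one year) → Jun 15, 1862 (450 left).
−365 (one year) → Jun 15, 1861 (85 left).
−15 → May 31, 1861 (end of May, 31 days; 70 left).
−31 → Apr 30, 1861 (end of Apr, 30 days; 39 left).
−30 → Mar 31, 1861 (end of Mar, 31 days; 9 left).
−9 → Mar 22, 1861.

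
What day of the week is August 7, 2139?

Friday

Doomsday rule: the anchor day for the 2100s is Sunday. For year 39: 39÷12 = 3 r 3, and 3÷4 = 0, so 3+3+0 = 6.
Sunday + 6 ≡ Saturday — that's 2139's doomsday.
In August the doomsday date is Aug 8.
Aug 7 is 1 day before Aug 8; 1 mod 7 = 1, so Saturday − 1 = Friday.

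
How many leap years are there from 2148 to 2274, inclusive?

Multiples of 4 in [2148,2274]: 32.
Of those, multiples of 100: 1 (not leap unless ÷400).
Multiples of 400: 0.
Leap years = 32 − 1 + 0 = 31.

31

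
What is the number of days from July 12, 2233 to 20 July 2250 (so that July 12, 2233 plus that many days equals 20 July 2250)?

6217

Jul 12, 2233 → Jul 12, 2234: 365 days.
Jul 12, 2234 → Jul 12, 2235: 365 days.
Jul 12, 2235 → Jul 12, 2236: 366 days (Feb 29, 2236 is in that span).
Jul 12, 2236 → Jul 12, 2237: 365 days.
Jul 12, 2237 → Jul 12, 2238: 365 days.
Jul 12, 2238 → Jul 12, 2239: 365 days.
Jul 12, 2239 → Jul 12, 2240: 366 days (Feb 29, 2240 is in that span).
Jul 12, 2240 → Jul 12, 2241: 365 days.
Jul 12, 2241 → Jul 12, 2242: 365 days.
Jul 12, 2242 → Jul 12, 2243: 365 days.
Jul 12, 2243 → Jul 12, 2244: 366 days (Feb 29, 2244 is in that span).
Jul 12, 2244 → Jul 12, 2245: 365 days.
Jul 12, 2245 → Jul 12, 2246: 365 days.
Jul 12, 2246 → Jul 12, 2247: 365 days.
Jul 12, 2247 → Jul 12, 2248: 366 days (Feb 29, 2248 is in that span).
Jul 12, 2248 → Jul 12, 2249: 365 days.
Jul 12, 2249 → Aug 12, 2249: 31 days (July has 31).
Aug 12, 2249 → Sep 12, 2249: 31 days (August has 31).
Sep 12, 2249 → Oct 12, 2249: 30 days (September has 30).
Oct 12, 2249 → Nov 12, 2249: 31 days (October has 31).
Nov 12, 2249 → Dec 12, 2249: 30 days (November has 30).
Dec 12, 2249 → Jan 12, 2250: 31 days (December has 31).
Jan 12, 2250 → Feb 12, 2250: 31 days (January has 31).
Feb 12, 2250 → Mar 12, 2250: 28 days (February has 28).
Mar 12, 2250 → Apr 12, 2250: 31 days (March has 31).
Apr 12, 2250 → May 12, 2250: 30 days (April has 30).
May 12, 2250 → Jun 12, 2250: 31 days (May has 31).
Jun 12, 2250 → Jul 12, 2250: 30 days (June has 30).
Jul 12, 2250 → Jul 20, 2250: 8 days.
Total: 6217 days.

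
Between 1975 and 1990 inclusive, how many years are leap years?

4

Multiples of 4 in [1975,1990]: 4.
Of those, multiples of 100: 0 (not leap unless ÷400).
Multiples of 400: 0.
Leap years = 4 − 0 + 0 = 4.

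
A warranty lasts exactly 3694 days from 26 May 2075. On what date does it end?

+366 (one year; includes Feb 29, 2076) → May 26, 2076 (3328 left).
+365 (one year) → May 26, 2077 (2963 left).
+365 (one year) → May 26, 2078 (2598 left).
+365 (one year) → May 26, 2079 (2233 left).
+366 (one year; includes Feb 29, 2080) → May 26, 2080 (1867 left).
+365 (one year) → May 26, 2081 (1502 left).
+365 (one year) → May 26, 2082 (1137 left).
+365 (one year) → May 26, 2083 (772 left).
+366 (one year; includes Feb 29, 2084) → May 26, 2084 (406 left).
+365 (one year) → May 26, 2085 (41 left).
May has 31 days: +6 → Jun 1, 2085 (35 left).
Jun has 30 days: +30 → Jul 1, 2085 (5 left).
+5 → Jul 6, 2085.

July 6, 2085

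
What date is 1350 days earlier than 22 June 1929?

October 11, 1925

−365 (one year) → Jun 22, 1928 (985 left).
−366 (one year; includes Feb 29, 1928) → Jun 22, 1927 (619 left).
−365 (one year) → Jun 22, 1926 (254 left).
−22 → May 31, 1926 (end of May, 31 days; 232 left).
−31 → Apr 30, 1926 (end of Apr, 30 days; 201 left).
−30 → Mar 31, 1926 (end of Mar, 31 days; 171 left).
−31 → Feb 28, 1926 (end of Feb, 28 days; 140 left).
−28 → Jan 31, 1926 (end of Jan, 31 days; 112 left).
−31 → Dec 31, 1925 (end of Dec, 31 days; 81 left).
−31 → Nov 30, 1925 (end of Nov, 30 days; 50 left).
−30 → Oct 31, 1925 (end of Oct, 31 days; 20 left).
−20 → Oct 11, 1925.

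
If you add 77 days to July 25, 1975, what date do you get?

October 10, 1975

Jul has 31 days: +7 → Aug 1, 1975 (70 left).
Aug has 31 days: +31 → Sep 1, 1975 (39 left).
Sep has 30 days: +30 → Oct 1, 1975 (9 left).
+9 → Oct 10, 1975.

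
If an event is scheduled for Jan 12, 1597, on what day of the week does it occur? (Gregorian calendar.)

Doomsday rule: the anchor day for the 1500s is Wednesday. For year 97: 97÷12 = 8 r 1, and 1÷4 = 0, so 8+1+0 = 9.
Wednesday + 9 ≡ Friday — that's 1597's doomsday.
In January the doomsday date is Jan 3 (1597 is not a leap year).
Jan 12 is 9 days after Jan 3; 9 mod 7 = 2, so Friday + 2 = Sunday.

Sunday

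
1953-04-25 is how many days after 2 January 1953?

113

Jan 2, 1953 → Feb 2, 1953: 31 days (January has 31).
Feb 2, 1953 → Mar 2, 1953: 28 days (February has 28).
Mar 2, 1953 → Apr 2, 1953: 31 days (March has 31).
Apr 2, 1953 → Apr 25, 1953: 23 days.
Total: 113 days.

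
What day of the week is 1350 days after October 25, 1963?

Thursday

First find the weekday of Oct 25, 1963. Doomsday rule: the anchor day for the 1900s is Wednesday. For year 63: 63÷12 = 5 r 3, and 3÷4 = 0, so 5+3+0 = 8.
Wednesday + 8 ≡ Thursday — that's 1963's doomsday.
In October the doomsday date is Oct 10.
Oct 25 is 15 days after Oct 10; 15 mod 7 = 1, so Thursday + 1 = Friday.
1350 mod 7 = 6, so 1350 days after a Friday is Friday + 6 = Thursday.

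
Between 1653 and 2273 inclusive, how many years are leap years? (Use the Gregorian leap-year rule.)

150

Multiples of 4 in [1653,2273]: 155.
Of those, multiples of 100: 6 (not leap unless ÷400).
Multiples of 400: 1.
Leap years = 155 − 6 + 1 = 150.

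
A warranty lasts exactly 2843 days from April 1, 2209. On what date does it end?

+365 (one year) → Apr 1, 2210 (2478 left).
+365 (one year) → Apr 1, 2211 (2113 left).
+366 (one year; includes Feb 29, 2212) → Apr 1, 2212 (1747 left).
+365 (one year) → Apr 1, 2213 (1382 left).
+365 (one year) → Apr 1, 2214 (1017 left).
+365 (one year) → Apr 1, 2215 (652 left).
+366 (one year; includes Feb 29, 2216) → Apr 1, 2216 (286 left).
Apr has 30 days: +30 → May 1, 2216 (256 left).
May has 31 days: +31 → Jun 1, 2216 (225 left).
Jun has 30 days: +30 → Jul 1, 2216 (195 left).
Jul has 31 days: +31 → Aug 1, 2216 (164 left).
Aug has 31 days: +31 → Sep 1, 2216 (133 left).
Sep has 30 days: +30 → Oct 1, 2216 (103 left).
Oct has 31 days: +31 → Nov 1, 2216 (72 left).
Nov has 30 days: +30 → Dec 1, 2216 (42 left).
Dec has 31 days: +31 → Jan 1, 2217 (11 left).
+11 → Jan 12, 2217.

January 12, 2217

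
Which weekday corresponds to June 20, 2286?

Doomsday rule: the anchor day for the 2200s is Friday. For year 86: 86÷12 = 7 r 2, and 2÷4 = 0, so 7+2+0 = 9.
Friday + 9 ≡ Sunday — that's 2286's doomsday.
In June the doomsday date is Jun 6.
Jun 20 is 14 days after Jun 6; 14 mod 7 = 0, so Sunday + 0 = Sunday.

Sunday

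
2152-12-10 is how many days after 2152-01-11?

334

Jan 11, 2152 → Feb 11, 2152: 31 days (January has 31).
Feb 11, 2152 → Mar 11, 2152: 29 days (February has 29).
Mar 11, 2152 → Apr 11, 2152: 31 days (March has 31).
Apr 11, 2152 → May 11, 2152: 30 days (April has 30).
May 11, 2152 → Jun 11, 2152: 31 days (May has 31).
Jun 11, 2152 → Jul 11, 2152: 30 days (June has 30).
Jul 11, 2152 → Aug 11, 2152: 31 days (July has 31).
Aug 11, 2152 → Sep 11, 2152: 31 days (August has 31).
Sep 11, 2152 → Oct 11, 2152: 30 days (September has 30).
Oct 11, 2152 → Nov 11, 2152: 31 days (October has 31).
Nov 11, 2152 → Dec 10, 2152: 29 days.
Total: 334 days.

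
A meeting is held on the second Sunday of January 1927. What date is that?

January 1, 1927 is a Saturday.
The first Sunday is therefore January 2 (1 days later).
The second Sunday is 2 + 1×7 = January 9.

January 9, 1927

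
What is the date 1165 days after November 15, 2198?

+365 (one year) → Nov 15, 2199 (800 left).
+365 (one year) → Nov 15, 2200 (435 left).
+365 (one year) → Nov 15, 2201 (70 left).
Nov has 30 days: +16 → Dec 1, 2201 (54 left).
Dec has 31 days: +31 → Jan 1, 2202 (23 left).
+23 → Jan 24, 2202.

January 24, 2202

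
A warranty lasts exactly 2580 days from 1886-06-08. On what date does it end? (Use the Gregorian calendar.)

July 1, 1893

+365 (one year) → Jun 8, 1887 (2215 left).
+366 (one year; includes Feb 29, 1888) → Jun 8, 1888 (1849 left).
+365 (one year) → Jun 8, 1889 (1484 left).
+365 (one year) → Jun 8, 1890 (1119 left).
+365 (one year) → Jun 8, 1891 (754 left).
+366 (one year; includes Feb 29, 1892) → Jun 8, 1892 (388 left).
Jun has 30 days: +23 → Jul 1, 1892 (365 left).
Jul has 31 days: +31 → Aug 1, 1892 (334 left).
Aug has 31 days: +31 → Sep 1, 1892 (303 left).
Sep has 30 days: +30 → Oct 1, 1892 (273 left).
Oct has 31 days: +31 → Nov 1, 1892 (242 left).
Nov has 30 days: +30 → Dec 1, 1892 (212 left).
Dec has 31 days: +31 → Jan 1, 1893 (181 left).
Jan has 31 days: +31 → Feb 1, 1893 (150 left).
Feb has 28 days: +28 → Mar 1, 1893 (122 left).
Mar has 31 days: +31 → Apr 1, 1893 (91 left).
Apr has 30 days: +30 → May 1, 1893 (61 left).
May has 31 days: +31 → Jun 1, 1893 (30 left).
Jun has 30 days: +30 → Jul 1, 1893 (0 left).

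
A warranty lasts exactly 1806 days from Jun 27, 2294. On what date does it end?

June 7, 2299

+365 (one year) → Jun 27, 2295 (1441 left).
+366 (one year; includes Feb 29, 2296) → Jun 27, 2296 (1075 left).
+365 (one year) → Jun 27, 2297 (710 left).
+365 (one year) → Jun 27, 2298 (345 left).
Jun has 30 days: +4 → Jul 1, 2298 (341 left).
Jul has 31 days: +31 → Aug 1, 2298 (310 left).
Aug has 31 days: +31 → Sep 1, 2298 (279 left).
Sep has 30 days: +30 → Oct 1, 2298 (249 left).
Oct has 31 days: +31 → Nov 1, 2298 (218 left).
Nov has 30 days: +30 → Dec 1, 2298 (188 left).
Dec has 31 days: +31 → Jan 1, 2299 (157 left).
Jan has 31 days: +31 → Feb 1, 2299 (126 left).
Feb has 28 days: +28 → Mar 1, 2299 (98 left).
Mar has 31 days: +31 → Apr 1, 2299 (67 left).
Apr has 30 days: +30 → May 1, 2299 (37 left).
May has 31 days: +31 → Jun 1, 2299 (6 left).
+6 → Jun 7, 2299.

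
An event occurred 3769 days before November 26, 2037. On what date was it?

−365 (one year) → Nov 26, 2036 (3404 left).
−366 (one year; includes Feb 29, 2036) → Nov 26, 2035 (3038 left).
−365 (one year) → Nov 26, 2034 (2673 left).
−365 (one year) → Nov 26, 2033 (2308 left).
−365 (one year) → Nov 26, 2032 (1943 left).
−366 (one year; includes Feb 29, 2032) → Nov 26, 2031 (1577 left).
−365 (one year) → Nov 26, 2030 (1212 left).
−365 (one year) → Nov 26, 2029 (847 left).
−365 (one year) → Nov 26, 2028 (482 left).
−366 (one year; includes Feb 29, 2028) → Nov 26, 2027 (116 left).
−26 → Oct 31, 2027 (end of Oct, 31 days; 90 left).
−31 → Sep 30, 2027 (end of Sep, 30 days; 59 left).
−30 → Aug 31, 2027 (end of Aug, 31 days; 29 left).
−29 → Aug 2, 2027.

August 2, 2027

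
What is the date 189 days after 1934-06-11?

Jun has 30 days: +20 → Jul 1, 1934 (169 left).
Jul has 31 days: +31 → Aug 1, 1934 (138 left).
Aug has 31 days: +31 → Sep 1, 1934 (107 left).
Sep has 30 days: +30 → Oct 1, 1934 (77 left).
Oct has 31 days: +31 → Nov 1, 1934 (46 left).
Nov has 30 days: +30 → Dec 1, 1934 (16 left).
+16 → Dec 17, 1934.

December 17, 1934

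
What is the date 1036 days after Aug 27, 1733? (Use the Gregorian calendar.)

+365 (one year) → Aug 27, 1734 (671 left).
+365 (one year) → Aug 27, 1735 (306 left).
Aug has 31 days: +5 → Sep 1, 1735 (301 left).
Sep has 30 days: +30 → Oct 1, 1735 (271 left).
Oct has 31 days: +31 → Nov 1, 1735 (240 left).
Nov has 30 days: +30 → Dec 1, 1735 (210 left).
Dec has 31 days: +31 → Jan 1, 1736 (179 left).
Jan has 31 days: +31 → Feb 1, 1736 (148 left).
Feb has 29 days: +29 → Mar 1, 1736 (119 left).
Mar has 31 days: +31 → Apr 1, 1736 (88 left).
Apr has 30 days: +30 → May 1, 1736 (58 left).
May has 31 days: +31 → Jun 1, 1736 (27 left).
+27 → Jun 28, 1736.

June 28, 1736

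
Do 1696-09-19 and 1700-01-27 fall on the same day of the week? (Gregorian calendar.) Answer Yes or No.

Yes

From Sep 19, 1696 to Jan 27, 1700 is 1225 days.
1225 mod 7 = 0, so they are the same weekday.
(Sep 19, 1696 is a Wednesday; Jan 27, 1700 is a Wednesday.)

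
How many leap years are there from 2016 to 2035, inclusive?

5

Multiples of 4 in [2016,2035]: 5.
Of those, multiples of 100: 0 (not leap unless ÷400).
Multiples of 400: 0.
Leap years = 5 − 0 + 0 = 5.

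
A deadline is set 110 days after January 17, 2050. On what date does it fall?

Jan has 31 days: +15 → Feb 1, 2050 (95 left).
Feb has 28 days: +28 → Mar 1, 2050 (67 left).
Mar has 31 days: +31 → Apr 1, 2050 (36 left).
Apr has 30 days: +30 → May 1, 2050 (6 left).
+6 → May 7, 2050.

May 7, 2050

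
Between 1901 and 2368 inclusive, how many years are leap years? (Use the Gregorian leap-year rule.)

Multiples of 4 in [1901,2368]: 117.
Of those, multiples of 100: 4 (not leap unless ÷400).
Multiples of 400: 1.
Leap years = 117 − 4 + 1 = 114.

114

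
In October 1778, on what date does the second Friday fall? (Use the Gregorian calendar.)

October 9, 1778

October 1, 1778 is a Thursday.
The first Friday is therefore October 2 (1 days later).
The second Friday is 2 + 1×7 = October 9.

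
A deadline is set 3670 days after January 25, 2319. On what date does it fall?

+365 (one year) → Jan 25, 2320 (3305 left).
+366 (one year; includes Feb 29, 2320) → Jan 25, 2321 (2939 left).
+365 (one year) → Jan 25, 2322 (2574 left).
+365 (one year) → Jan 25, 2323 (2209 left).
+365 (one year) → Jan 25, 2324 (1844 left).
+366 (one year; includes Feb 29, 2324) → Jan 25, 2325 (1478 left).
+365 (one year) → Jan 25, 2326 (1113 left).
+365 (one year) → Jan 25, 2327 (748 left).
+365 (one year) → Jan 25, 2328 (383 left).
Jan has 31 days: +7 → Feb 1, 2328 (376 left).
Feb has 29 days: +29 → Mar 1, 2328 (347 left).
Mar has 31 days: +31 → Apr 1, 2328 (316 left).
Apr has 30 days: +30 → May 1, 2328 (286 left).
May has 31 days: +31 → Jun 1, 2328 (255 left).
Jun has 30 days: +30 → Jul 1, 2328 (225 left).
Jul has 31 days: +31 → Aug 1, 2328 (194 left).
Aug has 31 days: +31 → Sep 1, 2328 (163 left).
Sep has 30 days: +30 → Oct 1, 2328 (133 left).
Oct has 31 days: +31 → Nov 1, 2328 (102 left).
Nov has 30 days: +30 → Dec 1, 2328 (72 left).
Dec has 31 days: +31 → Jan 1, 2329 (41 left).
Jan has 31 days: +31 → Feb 1, 2329 (10 left).
+10 → Feb 11, 2329.

February 11, 2329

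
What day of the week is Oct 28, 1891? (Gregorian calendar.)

Wednesday

Doomsday rule: the anchor day for the 1800s is Friday. For year 91: 91÷12 = 7 r 7, and 7÷4 = 1, so 7+7+1 = 15.
Friday + 15 ≡ Saturday — that's 1891's doomsday.
In October the doomsday date is Oct 10.
Oct 28 is 18 days after Oct 10; 18 mod 7 = 4, so Saturday + 4 = Wednesday.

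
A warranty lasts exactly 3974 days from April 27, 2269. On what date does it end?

March 14, 2280

+365 (one year) → Apr 27, 2270 (3609 left).
+365 (one year) → Apr 27, 2271 (3244 left).
+366 (one year; includes Feb 29, 2272) → Apr 27, 2272 (2878 left).
+365 (one year) → Apr 27, 2273 (2513 left).
+365 (one year) → Apr 27, 2274 (2148 left).
+365 (one year) → Apr 27, 2275 (1783 left).
+366 (one year; includes Feb 29, 2276) → Apr 27, 2276 (1417 left).
+365 (one year) → Apr 27, 2277 (1052 left).
+365 (one year) → Apr 27, 2278 (687 left).
+365 (one year) → Apr 27, 2279 (322 left).
Apr has 30 days: +4 → May 1, 2279 (318 left).
May has 31 days: +31 → Jun 1, 2279 (287 left).
Jun has 30 days: +30 → Jul 1, 2279 (257 left).
Jul has 31 days: +31 → Aug 1, 2279 (226 left).
Aug has 31 days: +31 → Sep 1, 2279 (195 left).
Sep has 30 days: +30 → Oct 1, 2279 (165 left).
Oct has 31 days: +31 → Nov 1, 2279 (134 left).
Nov has 30 days: +30 → Dec 1, 2279 (104 left).
Dec has 31 days: +31 → Jan 1, 2280 (73 left).
Jan has 31 days: +31 → Feb 1, 2280 (42 left).
Feb has 29 days: +29 → Mar 1, 2280 (13 left).
+13 → Mar 14, 2280.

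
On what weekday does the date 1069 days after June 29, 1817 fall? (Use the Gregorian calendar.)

First find the weekday of Jun 29, 1817. Doomsday rule: the anchor day for the 1800s is Friday. For year 17: 17÷12 = 1 r 5, and 5÷4 = 1, so 1+5+1 = 7.
Friday + 7 ≡ Friday — that's 1817's doomsday.
In June the doomsday date is Jun 6.
Jun 29 is 23 days after Jun 6; 23 mod 7 = 2, so Friday + 2 = Sunday.
1069 mod 7 = 5, so 1069 days after a Sunday is Sunday + 5 = Friday.

Friday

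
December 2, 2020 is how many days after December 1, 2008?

4384

Dec 1, 2008 → Dec 1, 2009: 365 days.
Dec 1, 2009 → Dec 1, 2010: 365 days.
Dec 1, 2010 → Dec 1, 2011: 365 days.
Dec 1, 2011 → Dec 1, 2012: 366 days (Feb 29, 2012 is in that span).
Dec 1, 2012 → Dec 1, 2013: 365 days.
Dec 1, 2013 → Dec 1, 2014: 365 days.
Dec 1, 2014 → Dec 1, 2015: 365 days.
Dec 1, 2015 → Dec 1, 2016: 366 days (Feb 29, 2016 is in that span).
Dec 1, 2016 → Dec 1, 2017: 365 days.
Dec 1, 2017 → Dec 1, 2018: 365 days.
Dec 1, 2018 → Dec 1, 2019: 365 days.
Dec 1, 2019 → Jan 1, 2020: 31 days (December has 31).
Jan 1, 2020 → Feb 1, 2020: 31 days (January has 31).
Feb 1, 2020 → Mar 1, 2020: 29 days (February has 29).
Mar 1, 2020 → Apr 1, 2020: 31 days (March has 31).
Apr 1, 2020 → May 1, 2020: 30 days (April has 30).
May 1, 2020 → Jun 1, 2020: 31 days (May has 31).
Jun 1, 2020 → Jul 1, 2020: 30 days (June has 30).
Jul 1, 2020 → Aug 1, 2020: 31 days (July has 31).
Aug 1, 2020 → Sep 1, 2020: 31 days (August has 31).
Sep 1, 2020 → Oct 1, 2020: 30 days (September has 30).
Oct 1, 2020 → Nov 1, 2020: 31 days (October has 31).
Nov 1, 2020 → Dec 1, 2020: 30 days (November has 30).
Dec 1, 2020 → Dec 2, 2020: 1 days.
Total: 4384 days.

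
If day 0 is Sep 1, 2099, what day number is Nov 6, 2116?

Sep 1, 2099 → Sep 1, 2100: 365 days.
Sep 1, 2100 → Sep 1, 2101: 365 days.
Sep 1, 2101 → Sep 1, 2102: 365 days.
Sep 1, 2102 → Sep 1, 2103: 365 days.
Sep 1, 2103 → Sep 1, 2104: 366 days (Feb 29, 2104 is in that span).
Sep 1, 2104 → Sep 1, 2105: 365 days.
Sep 1, 2105 → Sep 1, 2106: 365 days.
Sep 1, 2106 → Sep 1, 2107: 365 days.
Sep 1, 2107 → Sep 1, 2108: 366 days (Feb 29, 2108 is in that span).
Sep 1, 2108 → Sep 1, 2109: 365 days.
Sep 1, 2109 → Sep 1, 2110: 365 days.
Sep 1, 2110 → Sep 1, 2111: 365 days.
Sep 1, 2111 → Sep 1, 2112: 366 days (Feb 29, 2112 is in that span).
Sep 1, 2112 → Sep 1, 2113: 365 days.
Sep 1, 2113 → Sep 1, 2114: 365 days.
Sep 1, 2114 → Sep 1, 2115: 365 days.
Sep 1, 2115 → Sep 1, 2116: 366 days (Feb 29, 2116 is in that span).
Sep 1, 2116 → Oct 1, 2116: 30 days (September has 30).
Oct 1, 2116 → Nov 1, 2116: 31 days (October has 31).
Nov 1, 2116 → Nov 6, 2116: 5 days.
Total: 6275 days.

6275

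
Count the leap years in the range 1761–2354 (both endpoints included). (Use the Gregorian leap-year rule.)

143

Multiples of 4 in [1761,2354]: 148.
Of those, multiples of 100: 6 (not leap unless ÷400).
Multiples of 400: 1.
Leap years = 148 − 6 + 1 = 143.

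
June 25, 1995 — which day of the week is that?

Doomsday rule: the anchor day for the 1900s is Wednesday. For year 95: 95÷12 = 7 r 11, and 11÷4 = 2, so 7+11+2 = 20.
Wednesday + 20 ≡ Tuesday — that's 1995's doomsday.
In June the doomsday date is Jun 6.
Jun 25 is 19 days after Jun 6; 19 mod 7 = 5, so Tuesday + 5 = Sunday.

Sunday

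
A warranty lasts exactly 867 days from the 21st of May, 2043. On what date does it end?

+366 (one year; includes Feb 29, 2044) → May 21, 2044 (501 left).
+365 (one year) → May 21, 2045 (136 left).
May has 31 days: +11 → Jun 1, 2045 (125 left).
Jun has 30 days: +30 → Jul 1, 2045 (95 left).
Jul has 31 days: +31 → Aug 1, 2045 (64 left).
Aug has 31 days: +31 → Sep 1, 2045 (33 left).
Sep has 30 days: +30 → Oct 1, 2045 (3 left).
+3 → Oct 4, 2045.

October 4, 2045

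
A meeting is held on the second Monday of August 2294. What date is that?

August 1, 2294 is a Wednesday.
The first Monday is therefore August 6 (5 days later).
The second Monday is 6 + 1×7 = August 13.

August 13, 2294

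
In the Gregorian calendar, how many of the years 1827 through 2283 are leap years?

Multiples of 4 in [1827,2283]: 114.
Of those, multiples of 100: 4 (not leap unless ÷400).
Multiples of 400: 1.
Leap years = 114 − 4 + 1 = 111.

111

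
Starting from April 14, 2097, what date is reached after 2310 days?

August 12, 2103

+365 (one year) → Apr 14, 2098 (1945 left).
+365 (one year) → Apr 14, 2099 (1580 left).
+365 (one year) → Apr 14, 2100 (1215 left).
+365 (one year) → Apr 14, 2101 (850 left).
+365 (one year) → Apr 14, 2102 (485 left).
+365 (one year) → Apr 14, 2103 (120 left).
Apr has 30 days: +17 → May 1, 2103 (103 left).
May has 31 days: +31 → Jun 1, 2103 (72 left).
Jun has 30 days: +30 → Jul 1, 2103 (42 left).
Jul has 31 days: +31 → Aug 1, 2103 (11 left).
+11 → Aug 12, 2103.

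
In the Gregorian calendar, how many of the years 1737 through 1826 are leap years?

21

Multiples of 4 in [1737,1826]: 22.
Of those, multiples of 100: 1 (not leap unless ÷400).
Multiples of 400: 0.
Leap years = 22 − 1 + 0 = 21.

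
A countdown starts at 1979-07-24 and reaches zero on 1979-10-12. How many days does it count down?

Jul 24, 1979 → Aug 24, 1979: 31 days (July has 31).
Aug 24, 1979 → Sep 24, 1979: 31 days (August has 31).
Sep 24, 1979 → Oct 12, 1979: 18 days.
Total: 80 days.

80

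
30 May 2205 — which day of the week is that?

Thursday

Doomsday rule: the anchor day for the 2200s is Friday. For year 05: 5÷12 = 0 r 5, and 5÷4 = 1, so 0+5+1 = 6.
Friday + 6 ≡ Thursday — that's 2205's doomsday.
In May the doomsday date is May 9.
May 30 is 21 days after May 9; 21 mod 7 = 0, so Thursday + 0 = Thursday.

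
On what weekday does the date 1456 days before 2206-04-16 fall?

First find the weekday of Apr 16, 2206. Doomsday rule: the anchor day for the 2200s is Friday. For year 06: 6÷12 = 0 r 6, and 6÷4 = 1, so 0+6+1 = 7.
Friday + 7 ≡ Friday — that's 2206's doomsday.
In April the doomsday date is Apr 4.
Apr 16 is 12 days after Apr 4; 12 mod 7 = 5, so Friday + 5 = Wednesday.
1456 mod 7 = 0, so 1456 days before a Wednesday is Wednesday − 0 = Wednesday.

Wednesday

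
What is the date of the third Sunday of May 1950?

May 1, 1950 is a Monday.
The first Sunday is therefore May 7 (6 days later).
The third Sunday is 7 + 2×7 = May 21.

May 21, 1950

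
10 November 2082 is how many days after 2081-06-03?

Jun 3, 2081 → Jun 3, 2082: 365 days.
Jun 3, 2082 → Jul 3, 2082: 30 days (June has 30).
Jul 3, 2082 → Aug 3, 2082: 31 days (July has 31).
Aug 3, 2082 → Sep 3, 2082: 31 days (August has 31).
Sep 3, 2082 → Oct 3, 2082: 30 days (September has 30).
Oct 3, 2082 → Nov 3, 2082: 31 days (October has 31).
Nov 3, 2082 → Nov 10, 2082: 7 days.
Total: 525 days.

525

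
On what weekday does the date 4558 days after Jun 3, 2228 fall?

First find the weekday of Jun 3, 2228. Doomsday rule: the anchor day for the 2200s is Friday. For year 28: 28÷12 = 2 r 4, and 4÷4 = 1, so 2+4+1 = 7.
Friday + 7 ≡ Friday — that's 2228's doomsday.
In June the doomsday date is Jun 6.
Jun 3 is 3 days before Jun 6; 3 mod 7 = 3, so Friday − 3 = Tuesday.
4558 mod 7 = 1, so 4558 days after a Tuesday is Tuesday + 1 = Wednesday.

Wednesday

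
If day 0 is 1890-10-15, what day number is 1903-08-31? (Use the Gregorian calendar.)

4702

Oct 15, 1890 → Oct 15, 1891: 365 days.
Oct 15, 1891 → Oct 15, 1892: 366 days (Feb 29, 1892 is in that span).
Oct 15, 1892 → Oct 15, 1893: 365 days.
Oct 15, 1893 → Oct 15, 1894: 365 days.
Oct 15, 1894 → Oct 15, 1895: 365 days.
Oct 15, 1895 → Oct 15, 1896: 366 days (Feb 29, 1896 is in that span).
Oct 15, 1896 → Oct 15, 1897: 365 days.
Oct 15, 1897 → Oct 15, 1898: 365 days.
Oct 15, 1898 → Oct 15, 1899: 365 days.
Oct 15, 1899 → Oct 15, 1900: 365 days.
Oct 15, 1900 → Oct 15, 1901: 365 days.
Oct 15, 1901 → Oct 15, 1902: 365 days.
Oct 15, 1902 → Nov 15, 1902: 31 days (October has 31).
Nov 15, 1902 → Dec 15, 1902: 30 days (November has 30).
Dec 15, 1902 → Jan 15, 1903: 31 days (December has 31).
Jan 15, 1903 → Feb 15, 1903: 31 days (January has 31).
Feb 15, 1903 → Mar 15, 1903: 28 days (February has 28).
Mar 15, 1903 → Apr 15, 1903: 31 days (March has 31).
Apr 15, 1903 → May 15, 1903: 30 days (April has 30).
May 15, 1903 → Jun 15, 1903: 31 days (May has 31).
Jun 15, 1903 → Jul 15, 1903: 30 days (June has 30).
Jul 15, 1903 → Aug 15, 1903: 31 days (July has 31).
Aug 15, 1903 → Aug 31, 1903: 16 days.
Total: 4702 days.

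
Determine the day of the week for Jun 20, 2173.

Sunday

Doomsday rule: the anchor day for the 2100s is Sunday. For year 73: 73÷12 = 6 r 1, and 1÷4 = 0, so 6+1+0 = 7.
Sunday + 7 ≡ Sunday — that's 2173's doomsday.
In June the doomsday date is Jun 6.
Jun 20 is 14 days after Jun 6; 14 mod 7 = 0, so Sunday + 0 = Sunday.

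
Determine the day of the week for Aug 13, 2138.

Doomsday rule: the anchor day for the 2100s is Sunday. For year 38: 38÷12 = 3 r 2, and 2÷4 = 0, so 3+2+0 = 5.
Sunday + 5 ≡ Friday — that's 2138's doomsday.
In August the doomsday date is Aug 8.
Aug 13 is 5 days after Aug 8; 5 mod 7 = 5, so Friday + 5 = Wednesday.

Wednesday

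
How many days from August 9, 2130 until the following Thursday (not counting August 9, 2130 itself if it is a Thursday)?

Aug 9, 2130 is a Wednesday.
From Wednesday to the next Thursday is 1 day.

1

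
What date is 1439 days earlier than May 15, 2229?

−365 (one year) → May 15, 2228 (1074 left).
−366 (one year; includes Feb 29, 2228) → May 15, 2227 (708 left).
−365 (one year) → May 15, 2226 (343 left).
−15 → Apr 30, 2226 (end of Apr, 30 days; 328 left).
−30 → Mar 31, 2226 (end of Mar, 31 days; 298 left).
−31 → Feb 28, 2226 (end of Feb, 28 days; 267 left).
−28 → Jan 31, 2226 (end of Jan, 31 days; 239 left).
−31 → Dec 31, 2225 (end of Dec, 31 days; 208 left).
−31 → Nov 30, 2225 (end of Nov, 30 days; 177 left).
−30 → Oct 31, 2225 (end of Oct, 31 days; 147 left).
−31 → Sep 30, 2225 (end of Sep, 30 days; 116 left).
−30 → Aug 31, 2225 (end of Aug, 31 days; 86 left).
−31 → Jul 31, 2225 (end of Jul, 31 days; 55 left).
−31 → Jun 30, 2225 (end of Jun, 30 days; 24 left).
−24 → Jun 6, 2225.

June 6, 2225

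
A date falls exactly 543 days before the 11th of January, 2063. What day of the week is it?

Jan 11, 2063 is a Thursday.
543 mod 7 = 4, so 543 days before a Thursday is Thursday − 4 = Sunday.

Sunday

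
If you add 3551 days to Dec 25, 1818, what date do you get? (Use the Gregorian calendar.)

+365 (one year) → Dec 25, 1819 (3186 left).
+366 (one year; includes Feb 29, 1820) → Dec 25, 1820 (2820 left).
+365 (one year) → Dec 25, 1821 (2455 left).
+365 (one year) → Dec 25, 1822 (2090 left).
+365 (one year) → Dec 25, 1823 (1725 left).
+366 (one year; includes Feb 29, 1824) → Dec 25, 1824 (1359 left).
+365 (one year) → Dec 25, 1825 (994 left).
+365 (one year) → Dec 25, 1826 (629 left).
+365 (one year) → Dec 25, 1827 (264 left).
Dec has 31 days: +7 → Jan 1, 1828 (257 left).
Jan has 31 days: +31 → Feb 1, 1828 (226 left).
Feb has 29 days: +29 → Mar 1, 1828 (197 left).
Mar has 31 days: +31 → Apr 1, 1828 (166 left).
Apr has 30 days: +30 → May 1, 1828 (136 left).
May has 31 days: +31 → Jun 1, 1828 (105 left).
Jun has 30 days: +30 → Jul 1, 1828 (75 left).
Jul has 31 days: +31 → Aug 1, 1828 (44 left).
Aug has 31 days: +31 → Sep 1, 1828 (13 left).
+13 → Sep 14, 1828.

September 14, 1828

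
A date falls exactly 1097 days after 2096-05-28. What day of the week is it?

Saturday

May 28, 2096 is a Monday.
1097 mod 7 = 5, so 1097 days after a Monday is Monday + 5 = Saturday.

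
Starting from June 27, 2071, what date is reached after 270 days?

Jun has 30 days: +4 → Jul 1, 2071 (266 left).
Jul has 31 days: +31 → Aug 1, 2071 (235 left).
Aug has 31 days: +31 → Sep 1, 2071 (204 left).
Sep has 30 days: +30 → Oct 1, 2071 (174 left).
Oct has 31 days: +31 → Nov 1, 2071 (143 left).
Nov has 30 days: +30 → Dec 1, 2071 (113 left).
Dec has 31 days: +31 → Jan 1, 2072 (82 left).
Jan has 31 days: +31 → Feb 1, 2072 (51 left).
Feb has 29 days: +29 → Mar 1, 2072 (22 left).
+22 → Mar 23, 2072.

March 23, 2072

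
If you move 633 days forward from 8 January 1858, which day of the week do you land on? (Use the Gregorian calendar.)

Jan 8, 1858 is a Friday.
633 mod 7 = 3, so 633 days after a Friday is Friday + 3 = Monday.

Monday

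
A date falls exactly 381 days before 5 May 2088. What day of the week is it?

May 5, 2088 is a Wednesday.
381 mod 7 = 3, so 381 days before a Wednesday is Wednesday − 3 = Sunday.

Sunday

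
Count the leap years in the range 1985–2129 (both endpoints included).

Multiples of 4 in [1985,2129]: 36.
Of those, multiples of 100: 2 (not leap unless ÷400).
Multiples of 400: 1.
Leap years = 36 − 2 + 1 = 35.

35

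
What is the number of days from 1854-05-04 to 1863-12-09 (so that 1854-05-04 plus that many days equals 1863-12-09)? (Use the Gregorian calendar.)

May 4, 1854 → May 4, 1855: 365 days.
May 4, 1855 → May 4, 1856: 366 days (Feb 29, 1856 is in that span).
May 4, 1856 → May 4, 1857: 365 days.
May 4, 1857 → May 4, 1858: 365 days.
May 4, 1858 → May 4, 1859: 365 days.
May 4, 1859 → May 4, 1860: 366 days (Feb 29, 1860 is in that span).
May 4, 1860 → May 4, 1861: 365 days.
May 4, 1861 → May 4, 1862: 365 days.
May 4, 1862 → May 4, 1863: 365 days.
May 4, 1863 → Jun 4, 1863: 31 days (May has 31).
Jun 4, 1863 → Jul 4, 1863: 30 days (June has 30).
Jul 4, 1863 → Aug 4, 1863: 31 days (July has 31).
Aug 4, 1863 → Sep 4, 1863: 31 days (August has 31).
Sep 4, 1863 → Oct 4, 1863: 30 days (September has 30).
Oct 4, 1863 → Nov 4, 1863: 31 days (October has 31).
Nov 4, 1863 → Dec 4, 1863: 30 days (November has 30).
Dec 4, 1863 → Dec 9, 1863: 5 days.
Total: 3506 days.

3506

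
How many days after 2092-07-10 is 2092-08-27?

Jul 10, 2092 → Aug 10, 2092: 31 days (July has 31).
Aug 10, 2092 → Aug 27, 2092: 17 days.
Total: 48 days.

48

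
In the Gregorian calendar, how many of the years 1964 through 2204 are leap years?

Multiples of 4 in [1964,2204]: 61.
Of those, multiples of 100: 3 (not leap unless ÷400).
Multiples of 400: 1.
Leap years = 61 − 3 + 1 = 59.

59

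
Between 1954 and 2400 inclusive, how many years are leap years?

Multiples of 4 in [1954,2400]: 112.
Of those, multiples of 100: 5 (not leap unless ÷400).
Multiples of 400: 2.
Leap years = 112 − 5 + 2 = 109.

109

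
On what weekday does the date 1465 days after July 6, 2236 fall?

Friday

Jul 6, 2236 is a Wednesday.
1465 mod 7 = 2, so 1465 days after a Wednesday is Wednesday + 2 = Friday.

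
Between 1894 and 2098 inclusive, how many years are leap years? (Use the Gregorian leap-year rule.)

50

Multiples of 4 in [1894,2098]: 51.
Of those, multiples of 100: 2 (not leap unless ÷400).
Multiples of 400: 1.
Leap years = 51 − 2 + 1 = 50.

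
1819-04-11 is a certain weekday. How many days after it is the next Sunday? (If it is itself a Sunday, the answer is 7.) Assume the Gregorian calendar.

7

Apr 11, 1819 is a Sunday.
From Sunday to the next Sunday is 7 days.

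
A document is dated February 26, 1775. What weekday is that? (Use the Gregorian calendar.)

Doomsday rule: the anchor day for the 1700s is Sunday. For year 75: 75÷12 = 6 r 3, and 3÷4 = 0, so 6+3+0 = 9.
Sunday + 9 ≡ Tuesday — that's 1775's doomsday.
In February the doomsday date is Feb 28 (1775 is not a leap year).
Feb 26 is 2 days before Feb 28; 2 mod 7 = 2, so Tuesday − 2 = Sunday.

Sunday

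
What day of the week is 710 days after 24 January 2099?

First find the weekday of Jan 24, 2099. Doomsday rule: the anchor day for the 2000s is Tuesday. For year 99: 99÷12 = 8 r 3, and 3÷4 = 0, so 8+3+0 = 11.
Tuesday + 11 ≡ Saturday — that's 2099's doomsday.
In January the doomsday date is Jan 3 (2099 is not a leap year).
Jan 24 is 21 days after Jan 3; 21 mod 7 = 0, so Saturday + 0 = Saturday.
710 mod 7 = 3, so 710 days after a Saturday is Saturday + 3 = Tuesday.

Tuesday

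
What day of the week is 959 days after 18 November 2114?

First find the weekday of Nov 18, 2114. Doomsday rule: the anchor day for the 2100s is Sunday. For year 14: 14÷12 = 1 r 2, and 2÷4 = 0, so 1+2+0 = 3.
Sunday + 3 ≡ Wednesday — that's 2114's doomsday.
In November the doomsday date is Nov 7.
Nov 18 is 11 days after Nov 7; 11 mod 7 = 4, so Wednesday + 4 = Sunday.
959 mod 7 = 0, so 959 days after a Sunday is Sunday + 0 = Sunday.

Sunday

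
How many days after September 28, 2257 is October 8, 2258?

Sep 28, 2257 → Oct 28, 2257: 30 days (September has 30).
Oct 28, 2257 → Nov 28, 2257: 31 days (October has 31).
Nov 28, 2257 → Dec 28, 2257: 30 days (November has 30).
Dec 28, 2257 → Jan 28, 2258: 31 days (December has 31).
Jan 28, 2258 → Feb 28, 2258: 31 days (January has 31).
Feb 28, 2258 → Mar 28, 2258: 28 days (February has 28).
Mar 28, 2258 → Apr 28, 2258: 31 days (March has 31).
Apr 28, 2258 → May 28, 2258: 30 days (April has 30).
May 28, 2258 → Jun 28, 2258: 31 days (May has 31).
Jun 28, 2258 → Jul 28, 2258: 30 days (June has 30).
Jul 28, 2258 → Aug 28, 2258: 31 days (July has 31).
Aug 28, 2258 → Sep 28, 2258: 31 days (August has 31).
Sep 28, 2258 → Oct 8, 2258: 10 days.
Total: 375 days.

375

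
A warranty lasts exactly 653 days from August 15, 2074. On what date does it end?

May 29, 2076

+365 (one year) → Aug 15, 2075 (288 left).
Aug has 31 days: +17 → Sep 1, 2075 (271 left).
Sep has 30 days: +30 → Oct 1, 2075 (241 left).
Oct has 31 days: +31 → Nov 1, 2075 (210 left).
Nov has 30 days: +30 → Dec 1, 2075 (180 left).
Dec has 31 days: +31 → Jan 1, 2076 (149 left).
Jan has 31 days: +31 → Feb 1, 2076 (118 left).
Feb has 29 days: +29 → Mar 1, 2076 (89 left).
Mar has 31 days: +31 → Apr 1, 2076 (58 left).
Apr has 30 days: +30 → May 1, 2076 (28 left).
+28 → May 29, 2076.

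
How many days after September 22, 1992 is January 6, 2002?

3393

Sep 22, 1992 → Sep 22, 1993: 365 days.
Sep 22, 1993 → Sep 22, 1994: 365 days.
Sep 22, 1994 → Sep 22, 1995: 365 days.
Sep 22, 1995 → Sep 22, 1996: 366 days (Feb 29, 1996 is in that span).
Sep 22, 1996 → Sep 22, 1997: 365 days.
Sep 22, 1997 → Sep 22, 1998: 365 days.
Sep 22, 1998 → Sep 22, 1999: 365 days.
Sep 22, 1999 → Sep 22, 2000: 366 days (Feb 29, 2000 is in that span).
Sep 22, 2000 → Sep 22, 2001: 365 days.
Sep 22, 2001 → Oct 22, 2001: 30 days (September has 30).
Oct 22, 2001 → Nov 22, 2001: 31 days (October has 31).
Nov 22, 2001 → Dec 22, 2001: 30 days (November has 30).
Dec 22, 2001 → Jan 6, 2002: 15 days.
Total: 3393 days.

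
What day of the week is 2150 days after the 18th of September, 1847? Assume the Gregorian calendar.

First find the weekday of Sep 18, 1847. Doomsday rule: the anchor day for the 1800s is Friday. For year 47: 47÷12 = 3 r 11, and 11÷4 = 2, so 3+11+2 = 16.
Friday + 16 ≡ Sunday — that's 1847's doomsday.
In September the doomsday date is Sep 5.
Sep 18 is 13 days after Sep 5; 13 mod 7 = 6, so Sunday + 6 = Saturday.
2150 mod 7 = 1, so 2150 days after a Saturday is Saturday + 1 = Sunday.

Sunday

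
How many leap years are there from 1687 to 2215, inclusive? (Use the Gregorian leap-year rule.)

127

Multiples of 4 in [1687,2215]: 132.
Of those, multiples of 100: 6 (not leap unless ÷400).
Multiples of 400: 1.
Leap years = 132 − 6 + 1 = 127.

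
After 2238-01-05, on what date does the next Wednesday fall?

January 10, 2238

Jan 5, 2238 is a Friday.
From Friday to the next Wednesday is 5 days.
Jan 5, 2238 + 5 = Jan 10, 2238.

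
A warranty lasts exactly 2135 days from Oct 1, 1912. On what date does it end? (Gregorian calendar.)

August 6, 1918

+365 (one year) → Oct 1, 1913 (1770 left).
+365 (one year) → Oct 1, 1914 (1405 left).
+365 (one year) → Oct 1, 1915 (1040 left).
+366 (one year; includes Feb 29, 1916) → Oct 1, 1916 (674 left).
+365 (one year) → Oct 1, 1917 (309 left).
Oct has 31 days: +31 → Nov 1, 1917 (278 left).
Nov has 30 days: +30 → Dec 1, 1917 (248 left).
Dec has 31 days: +31 → Jan 1, 1918 (217 left).
Jan has 31 days: +31 → Feb 1, 1918 (186 left).
Feb has 28 days: +28 → Mar 1, 1918 (158 left).
Mar has 31 days: +31 → Apr 1, 1918 (127 left).
Apr has 30 days: +30 → May 1, 1918 (97 left).
May has 31 days: +31 → Jun 1, 1918 (66 left).
Jun has 30 days: +30 → Jul 1, 1918 (36 left).
Jul has 31 days: +31 → Aug 1, 1918 (5 left).
+5 → Aug 6, 1918.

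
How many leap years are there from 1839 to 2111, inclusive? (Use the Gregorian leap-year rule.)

66

Multiples of 4 in [1839,2111]: 68.
Of those, multiples of 100: 3 (not leap unless ÷400).
Multiples of 400: 1.
Leap years = 68 − 3 + 1 = 66.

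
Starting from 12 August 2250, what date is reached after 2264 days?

+365 (one year) → Aug 12, 2251 (1899 left).
+366 (one year; includes Feb 29, 2252) → Aug 12, 2252 (1533 left).
+365 (one year) → Aug 12, 2253 (1168 left).
+365 (one year) → Aug 12, 2254 (803 left).
+365 (one year) → Aug 12, 2255 (438 left).
+366 (one year; includes Feb 29, 2256) → Aug 12, 2256 (72 left).
Aug has 31 days: +20 → Sep 1, 2256 (52 left).
Sep has 30 days: +30 → Oct 1, 2256 (22 left).
+22 → Oct 23, 2256.

October 23, 2256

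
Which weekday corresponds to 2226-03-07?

Doomsday rule: the anchor day for the 2200s is Friday. For year 26: 26÷12 = 2 r 2, and 2÷4 = 0, so 2+2+0 = 4.
Friday + 4 ≡ Tuesday — that's 2226's doomsday.
In March the doomsday date is Mar 14.
Mar 7 is 7 days before Mar 14; 7 mod 7 = 0, so Tuesday − 0 = Tuesday.

Tuesday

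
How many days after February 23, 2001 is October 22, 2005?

1702

Feb 23, 2001 → Feb 23, 2002: 365 days.
Feb 23, 2002 → Feb 23, 2003: 365 days.
Feb 23, 2003 → Feb 23, 2004: 365 days.
Feb 23, 2004 → Feb 23, 2005: 366 days (Feb 29, 2004 is in that span).
Feb 23, 2005 → Mar 23, 2005: 28 days (February has 28).
Mar 23, 2005 → Apr 23, 2005: 31 days (March has 31).
Apr 23, 2005 → May 23, 2005: 30 days (April has 30).
May 23, 2005 → Jun 23, 2005: 31 days (May has 31).
Jun 23, 2005 → Jul 23, 2005: 30 days (June has 30).
Jul 23, 2005 → Aug 23, 2005: 31 days (July has 31).
Aug 23, 2005 → Sep 23, 2005: 31 days (August has 31).
Sep 23, 2005 → Oct 22, 2005: 29 days.
Total: 1702 days.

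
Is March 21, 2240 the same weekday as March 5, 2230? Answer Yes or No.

No

From Mar 5, 2230 to Mar 21, 2240 is 3669 days.
3669 mod 7 = 1, so they are different weekdays.
(Mar 5, 2230 is a Friday; Mar 21, 2240 is a Saturday.)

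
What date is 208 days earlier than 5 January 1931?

−5 → Dec 31, 1930 (end of Dec, 31 days; 203 left).
−31 → Nov 30, 1930 (end of Nov, 30 days; 172 left).
−30 → Oct 31, 1930 (end of Oct, 31 days; 142 left).
−31 → Sep 30, 1930 (end of Sep, 30 days; 111 left).
−30 → Aug 31, 1930 (end of Aug, 31 days; 81 left).
−31 → Jul 31, 1930 (end of Jul, 31 days; 50 left).
−31 → Jun 30, 1930 (end of Jun, 30 days; 19 left).
−19 → Jun 11, 1930.

June 11, 1930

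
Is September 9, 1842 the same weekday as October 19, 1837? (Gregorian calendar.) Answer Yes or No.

No

From Oct 19, 1837 to Sep 9, 1842 is 1786 days.
1786 mod 7 = 1, so they are different weekdays.
(Oct 19, 1837 is a Thursday; Sep 9, 1842 is a Friday.)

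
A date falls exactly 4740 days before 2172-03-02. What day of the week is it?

Mar 2, 2172 is a Monday.
4740 mod 7 = 1, so 4740 days before a Monday is Monday − 1 = Sunday.

Sunday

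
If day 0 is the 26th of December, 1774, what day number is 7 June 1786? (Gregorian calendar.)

4181

Dec 26, 1774 → Dec 26, 1775: 365 days.
Dec 26, 1775 → Dec 26, 1776: 366 days (Feb 29, 1776 is in that span).
Dec 26, 1776 → Dec 26, 1777: 365 days.
Dec 26, 1777 → Dec 26, 1778: 365 days.
Dec 26, 1778 → Dec 26, 1779: 365 days.
Dec 26, 1779 → Dec 26, 1780: 366 days (Feb 29, 1780 is in that span).
Dec 26, 1780 → Dec 26, 1781: 365 days.
Dec 26, 1781 → Dec 26, 1782: 365 days.
Dec 26, 1782 → Dec 26, 1783: 365 days.
Dec 26, 1783 → Dec 26, 1784: 366 days (Feb 29, 1784 is in that span).
Dec 26, 1784 → Dec 26, 1785: 365 days.
Dec 26, 1785 → Jan 26, 1786: 31 days (December has 31).
Jan 26, 1786 → Feb 26, 1786: 31 days (January has 31).
Feb 26, 1786 → Mar 26, 1786: 28 days (February has 28).
Mar 26, 1786 → Apr 26, 1786: 31 days (March has 31).
Apr 26, 1786 → May 26, 1786: 30 days (April has 30).
May 26, 1786 → Jun 7, 1786: 12 days.
Total: 4181 days.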